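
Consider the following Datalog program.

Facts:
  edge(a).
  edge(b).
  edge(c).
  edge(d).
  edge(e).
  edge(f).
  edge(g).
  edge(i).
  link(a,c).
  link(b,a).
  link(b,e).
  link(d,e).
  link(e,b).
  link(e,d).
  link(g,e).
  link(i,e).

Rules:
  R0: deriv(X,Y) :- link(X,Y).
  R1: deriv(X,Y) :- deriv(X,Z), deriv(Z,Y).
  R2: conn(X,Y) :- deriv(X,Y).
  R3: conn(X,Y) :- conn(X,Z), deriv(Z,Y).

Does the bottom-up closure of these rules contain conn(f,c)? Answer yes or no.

round 1: derive deriv(a,c) via R0 from link(a,c)
round 1: derive deriv(b,a) via R0 from link(b,a)
round 1: derive deriv(b,e) via R0 from link(b,e)
round 1: derive deriv(d,e) via R0 from link(d,e)
round 1: derive deriv(e,b) via R0 from link(e,b)
round 1: derive deriv(e,d) via R0 from link(e,d)
round 1: derive deriv(g,e) via R0 from link(g,e)
round 1: derive deriv(i,e) via R0 from link(i,e)
round 2: derive deriv(b,b) via R1 from deriv(b,e), deriv(e,b)
round 2: derive deriv(b,c) via R1 from deriv(b,a), deriv(a,c)
round 2: derive deriv(b,d) via R1 from deriv(b,e), deriv(e,d)
round 2: derive deriv(d,b) via R1 from deriv(d,e), deriv(e,b)
round 2: derive deriv(d,d) via R1 from deriv(d,e), deriv(e,d)
round 2: derive deriv(e,a) via R1 from deriv(e,b), deriv(b,a)
round 2: derive deriv(e,e) via R1 from deriv(e,b), deriv(b,e)
round 2: derive deriv(g,b) via R1 from deriv(g,e), deriv(e,b)
round 2: derive deriv(g,d) via R1 from deriv(g,e), deriv(e,d)
round 2: derive deriv(i,b) via R1 from deriv(i,e), deriv(e,b)
round 2: derive deriv(i,d) via R1 from deriv(i,e), deriv(e,d)
round 2: derive conn(a,c) via R2 from deriv(a,c)
round 2: derive conn(b,a) via R2 from deriv(b,a)
round 2: derive conn(b,e) via R2 from deriv(b,e)
round 2: derive conn(d,e) via R2 from deriv(d,e)
round 2: derive conn(e,b) via R2 from deriv(e,b)
round 2: derive conn(e,d) via R2 from deriv(e,d)
round 2: derive conn(g,e) via R2 from deriv(g,e)
round 2: derive conn(i,e) via R2 from deriv(i,e)
round 3: derive deriv(d,a) via R1 from deriv(d,b), deriv(b,a)
round 3: derive deriv(d,c) via R1 from deriv(d,b), deriv(b,c)
round 3: derive deriv(e,c) via R1 from deriv(e,a), deriv(a,c)
round 3: derive deriv(g,a) via R1 from deriv(g,b), deriv(b,a)
round 3: derive deriv(g,c) via R1 from deriv(g,b), deriv(b,c)
round 3: derive deriv(i,a) via R1 from deriv(i,b), deriv(b,a)
round 3: derive deriv(i,c) via R1 from deriv(i,b), deriv(b,c)
round 3: derive conn(b,b) via R2 from deriv(b,b)
round 3: derive conn(b,c) via R2 from deriv(b,c)
round 3: derive conn(b,d) via R2 from deriv(b,d)
round 3: derive conn(d,b) via R2 from deriv(d,b)
round 3: derive conn(d,d) via R2 from deriv(d,d)
round 3: derive conn(e,a) via R2 from deriv(e,a)
round 3: derive conn(e,e) via R2 from deriv(e,e)
round 3: derive conn(g,b) via R2 from deriv(g,b)
round 3: derive conn(g,d) via R2 from deriv(g,d)
round 3: derive conn(i,b) via R2 from deriv(i,b)
round 3: derive conn(i,d) via R2 from deriv(i,d)
round 3: derive conn(d,a) via R3 from conn(d,e), deriv(e,a)
round 3: derive conn(e,c) via R3 from conn(e,b), deriv(b,c)
round 3: derive conn(g,a) via R3 from conn(g,e), deriv(e,a)
round 3: derive conn(i,a) via R3 from conn(i,e), deriv(e,a)
round 4: derive conn(d,c) via R2 from deriv(d,c)
round 4: derive conn(g,c) via R2 from deriv(g,c)
round 4: derive conn(i,c) via R2 from deriv(i,c)

no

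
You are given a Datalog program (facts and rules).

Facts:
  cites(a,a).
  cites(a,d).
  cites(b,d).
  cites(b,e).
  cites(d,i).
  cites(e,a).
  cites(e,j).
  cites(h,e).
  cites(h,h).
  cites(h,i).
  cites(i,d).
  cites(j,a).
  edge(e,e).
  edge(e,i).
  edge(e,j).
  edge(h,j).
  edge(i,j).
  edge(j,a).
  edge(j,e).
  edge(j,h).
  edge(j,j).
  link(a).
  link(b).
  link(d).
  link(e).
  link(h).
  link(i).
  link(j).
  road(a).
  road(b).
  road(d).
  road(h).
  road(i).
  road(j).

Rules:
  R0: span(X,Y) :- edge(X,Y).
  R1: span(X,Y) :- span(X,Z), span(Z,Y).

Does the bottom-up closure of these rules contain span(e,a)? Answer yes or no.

round 1: derive span(e,e) via R0 from edge(e,e)
round 1: derive span(e,i) via R0 from edge(e,i)
round 1: derive span(e,j) via R0 from edge(e,j)
round 1: derive span(h,j) via R0 from edge(h,j)
round 1: derive span(i,j) via R0 from edge(i,j)
round 1: derive span(j,a) via R0 from edge(j,a)
round 1: derive span(j,e) via R0 from edge(j,e)
round 1: derive span(j,h) via R0 from edge(j,h)
round 1: derive span(j,j) via R0 from edge(j,j)
round 2: derive span(e,a) via R1 from span(e,j), span(j,a)
round 2: derive span(e,h) via R1 from span(e,j), span(j,h)
round 2: derive span(h,a) via R1 from span(h,j), span(j,a)
round 2: derive span(h,e) via R1 from span(h,j), span(j,e)
round 2: derive span(h,h) via R1 from span(h,j), span(j,h)
round 2: derive span(i,a) via R1 from span(i,j), span(j,a)
round 2: derive span(i,e) via R1 from span(i,j), span(j,e)
round 2: derive span(i,h) via R1 from span(i,j), span(j,h)
round 2: derive span(j,i) via R1 from span(j,e), span(e,i)
round 3: derive span(h,i) via R1 from span(h,e), span(e,i)
round 3: derive span(i,i) via R1 from span(i,e), span(e,i)

yes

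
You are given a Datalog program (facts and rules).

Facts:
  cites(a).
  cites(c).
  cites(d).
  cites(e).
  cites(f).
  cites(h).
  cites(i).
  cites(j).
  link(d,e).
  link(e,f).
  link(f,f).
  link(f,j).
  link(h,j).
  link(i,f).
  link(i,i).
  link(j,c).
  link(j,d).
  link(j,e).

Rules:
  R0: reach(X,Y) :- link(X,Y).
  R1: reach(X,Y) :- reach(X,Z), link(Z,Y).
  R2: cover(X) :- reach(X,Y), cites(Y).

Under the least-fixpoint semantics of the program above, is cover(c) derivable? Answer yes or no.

round 1: derive reach(d,e) via R0 from link(d,e)
round 1: derive reach(e,f) via R0 from link(e,f)
round 1: derive reach(f,f) via R0 from link(f,f)
round 1: derive reach(f,j) via R0 from link(f,j)
round 1: derive reach(h,j) via R0 from link(h,j)
round 1: derive reach(i,f) via R0 from link(i,f)
round 1: derive reach(i,i) via R0 from link(i,i)
round 1: derive reach(j,c) via R0 from link(j,c)
round 1: derive reach(j,d) via R0 from link(j,d)
round 1: derive reach(j,e) via R0 from link(j,e)
round 2: derive reach(d,f) via R1 from reach(d,e), link(e,f)
round 2: derive reach(e,j) via R1 from reach(e,f), link(f,j)
round 2: derive reach(f,c) via R1 from reach(f,j), link(j,c)
round 2: derive reach(f,d) via R1 from reach(f,j), link(j,d)
round 2: derive reach(f,e) via R1 from reach(f,j), link(j,e)
round 2: derive reach(h,c) via R1 from reach(h,j), link(j,c)
round 2: derive reach(h,d) via R1 from reach(h,j), link(j,d)
round 2: derive reach(h,e) via R1 from reach(h,j), link(j,e)
round 2: derive reach(i,j) via R1 from reach(i,f), link(f,j)
round 2: derive reach(j,f) via R1 from reach(j,e), link(e,f)
round 2: derive cover(d) via R2 from reach(d,e), cites(e)
round 2: derive cover(e) via R2 from reach(e,f), cites(f)
round 2: derive cover(f) via R2 from reach(f,f), cites(f)
round 2: derive cover(h) via R2 from reach(h,j), cites(j)
round 2: derive cover(i) via R2 from reach(i,f), cites(f)
round 2: derive cover(j) via R2 from reach(j,c), cites(c)
round 3: derive reach(d,j) via R1 from reach(d,f), link(f,j)
round 3: derive reach(e,c) via R1 from reach(e,j), link(j,c)
round 3: derive reach(e,d) via R1 from reach(e,j), link(j,d)
round 3: derive reach(e,e) via R1 from reach(e,j), link(j,e)
round 3: derive reach(h,f) via R1 from reach(h,e), link(e,f)
round 3: derive reach(i,c) via R1 from reach(i,j), link(j,c)
round 3: derive reach(i,d) via R1 from reach(i,j), link(j,d)
round 3: derive reach(i,e) via R1 from reach(i,j), link(j,e)
round 3: derive reach(j,j) via R1 from reach(j,f), link(f,j)
round 4: derive reach(d,c) via R1 from reach(d,j), link(j,c)
round 4: derive reach(d,d) via R1 from reach(d,j), link(j,d)

no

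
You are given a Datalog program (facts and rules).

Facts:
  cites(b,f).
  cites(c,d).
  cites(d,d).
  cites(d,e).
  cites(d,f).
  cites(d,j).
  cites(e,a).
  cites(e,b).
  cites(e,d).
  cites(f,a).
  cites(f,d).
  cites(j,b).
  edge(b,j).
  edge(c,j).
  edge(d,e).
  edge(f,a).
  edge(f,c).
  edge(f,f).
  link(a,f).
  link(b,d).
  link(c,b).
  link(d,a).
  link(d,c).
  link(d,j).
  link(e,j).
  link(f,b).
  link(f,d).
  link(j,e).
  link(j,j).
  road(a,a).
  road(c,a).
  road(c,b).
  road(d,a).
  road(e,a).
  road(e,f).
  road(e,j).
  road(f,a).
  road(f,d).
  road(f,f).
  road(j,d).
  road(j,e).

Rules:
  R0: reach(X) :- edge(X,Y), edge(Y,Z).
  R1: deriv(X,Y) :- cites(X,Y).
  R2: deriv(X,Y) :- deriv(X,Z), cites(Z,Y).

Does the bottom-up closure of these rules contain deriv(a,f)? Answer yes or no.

round 1: derive deriv(b,f) via R1 from cites(b,f)
round 1: derive deriv(c,d) via R1 from cites(c,d)
round 1: derive deriv(d,d) via R1 from cites(d,d)
round 1: derive deriv(d,e) via R1 from cites(d,e)
round 1: derive deriv(d,f) via R1 from cites(d,f)
round 1: derive deriv(d,j) via R1 from cites(d,j)
round 1: derive deriv(e,a) via R1 from cites(e,a)
round 1: derive deriv(e,b) via R1 from cites(e,b)
round 1: derive deriv(e,d) via R1 from cites(e,d)
round 1: derive deriv(f,a) via R1 from cites(f,a)
round 1: derive deriv(f,d) via R1 from cites(f,d)
round 1: derive deriv(j,b) via R1 from cites(j,b)
round 2: derive deriv(b,a) via R2 from deriv(b,f), cites(f,a)
round 2: derive deriv(b,d) via R2 from deriv(b,f), cites(f,d)
round 2: derive deriv(c,e) via R2 from deriv(c,d), cites(d,e)
round 2: derive deriv(c,f) via R2 from deriv(c,d), cites(d,f)
round 2: derive deriv(c,j) via R2 from deriv(c,d), cites(d,j)
round 2: derive deriv(d,a) via R2 from deriv(d,e), cites(e,a)
round 2: derive deriv(d,b) via R2 from deriv(d,e), cites(e,b)
round 2: derive deriv(e,e) via R2 from deriv(e,d), cites(d,e)
round 2: derive deriv(e,f) via R2 from deriv(e,b), cites(b,f)
round 2: derive deriv(e,j) via R2 from deriv(e,d), cites(d,j)
round 2: derive deriv(f,e) via R2 from deriv(f,d), cites(d,e)
round 2: derive deriv(f,f) via R2 from deriv(f,d), cites(d,f)
round 2: derive deriv(f,j) via R2 from deriv(f,d), cites(d,j)
round 2: derive deriv(j,f) via R2 from deriv(j,b), cites(b,f)
round 3: derive deriv(b,e) via R2 from deriv(b,d), cites(d,e)
round 3: derive deriv(b,j) via R2 from deriv(b,d), cites(d,j)
round 3: derive deriv(c,a) via R2 from deriv(c,e), cites(e,a)
round 3: derive deriv(c,b) via R2 from deriv(c,e), cites(e,b)
round 3: derive deriv(f,b) via R2 from deriv(f,e), cites(e,b)
round 3: derive deriv(j,a) via R2 from deriv(j,f), cites(f,a)
round 3: derive deriv(j,d) via R2 from deriv(j,f), cites(f,d)
round 4: derive deriv(b,b) via R2 from deriv(b,e), cites(e,b)
round 4: derive deriv(j,e) via R2 from deriv(j,d), cites(d,e)
round 4: derive deriv(j,j) via R2 from deriv(j,d), cites(d,j)

no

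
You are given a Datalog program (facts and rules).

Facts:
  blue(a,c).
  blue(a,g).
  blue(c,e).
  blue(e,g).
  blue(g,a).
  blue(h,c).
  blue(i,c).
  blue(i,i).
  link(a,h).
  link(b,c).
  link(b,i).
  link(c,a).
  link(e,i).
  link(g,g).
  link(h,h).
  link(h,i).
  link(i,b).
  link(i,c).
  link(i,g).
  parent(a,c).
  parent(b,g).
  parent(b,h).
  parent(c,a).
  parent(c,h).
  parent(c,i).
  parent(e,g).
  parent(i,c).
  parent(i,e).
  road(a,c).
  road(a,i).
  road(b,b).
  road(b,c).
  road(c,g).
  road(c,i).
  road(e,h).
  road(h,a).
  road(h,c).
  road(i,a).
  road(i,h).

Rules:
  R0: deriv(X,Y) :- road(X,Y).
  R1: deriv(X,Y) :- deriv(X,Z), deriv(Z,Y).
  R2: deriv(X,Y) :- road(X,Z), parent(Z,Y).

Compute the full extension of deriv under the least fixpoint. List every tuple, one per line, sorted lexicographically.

deriv(a,a)
deriv(a,c)
deriv(a,e)
deriv(a,g)
deriv(a,h)
deriv(a,i)
deriv(b,a)
deriv(b,b)
deriv(b,c)
deriv(b,e)
deriv(b,g)
deriv(b,h)
deriv(b,i)
deriv(c,a)
deriv(c,c)
deriv(c,e)
deriv(c,g)
deriv(c,h)
deriv(c,i)
deriv(e,a)
deriv(e,c)
deriv(e,e)
deriv(e,g)
deriv(e,h)
deriv(e,i)
deriv(h,a)
deriv(h,c)
deriv(h,e)
deriv(h,g)
deriv(h,h)
deriv(h,i)
deriv(i,a)
deriv(i,c)
deriv(i,e)
deriv(i,g)
deriv(i,h)
deriv(i,i)

round 1: derive deriv(a,c) via R0 from road(a,c)
round 1: derive deriv(a,i) via R0 from road(a,i)
round 1: derive deriv(b,b) via R0 from road(b,b)
round 1: derive deriv(b,c) via R0 from road(b,c)
round 1: derive deriv(c,g) via R0 from road(c,g)
round 1: derive deriv(c,i) via R0 from road(c,i)
round 1: derive deriv(e,h) via R0 from road(e,h)
round 1: derive deriv(h,a) via R0 from road(h,a)
round 1: derive deriv(h,c) via R0 from road(h,c)
round 1: derive deriv(i,a) via R0 from road(i,a)
round 1: derive deriv(i,h) via R0 from road(i,h)
round 1: derive deriv(a,a) via R2 from road(a,c), parent(c,a)
round 1: derive deriv(a,e) via R2 from road(a,i), parent(i,e)
round 1: derive deriv(a,h) via R2 from road(a,c), parent(c,h)
round 1: derive deriv(b,a) via R2 from road(b,c), parent(c,a)
round 1: derive deriv(b,g) via R2 from road(b,b), parent(b,g)
round 1: derive deriv(b,h) via R2 from road(b,b), parent(b,h)
round 1: derive deriv(b,i) via R2 from road(b,c), parent(c,i)
round 1: derive deriv(c,c) via R2 from road(c,i), parent(i,c)
round 1: derive deriv(c,e) via R2 from road(c,i), parent(i,e)
round 1: derive deriv(h,h) via R2 from road(h,c), parent(c,h)
round 1: derive deriv(h,i) via R2 from road(h,c), parent(c,i)
round 1: derive deriv(i,c) via R2 from road(i,a), parent(a,c)
round 2: derive deriv(a,g) via R1 from deriv(a,c), deriv(c,g)
round 2: derive deriv(b,e) via R1 from deriv(b,a), deriv(a,e)
round 2: derive deriv(c,a) via R1 from deriv(c,i), deriv(i,a)
round 2: derive deriv(c,h) via R1 from deriv(c,e), deriv(e,h)
round 2: derive deriv(e,a) via R1 from deriv(e,h), deriv(h,a)
round 2: derive deriv(e,c) via R1 from deriv(e,h), deriv(h,c)
round 2: derive deriv(e,i) via R1 from deriv(e,h), deriv(h,i)
round 2: derive deriv(h,e) via R1 from deriv(h,a), deriv(a,e)
round 2: derive deriv(h,g) via R1 from deriv(h,c), deriv(c,g)
round 2: derive deriv(i,e) via R1 from deriv(i,a), deriv(a,e)
round 2: derive deriv(i,g) via R1 from deriv(i,c), deriv(c,g)
round 2: derive deriv(i,i) via R1 from deriv(i,a), deriv(a,i)
round 3: derive deriv(e,e) via R1 from deriv(e,a), deriv(a,e)
round 3: derive deriv(e,g) via R1 from deriv(e,a), deriv(a,g)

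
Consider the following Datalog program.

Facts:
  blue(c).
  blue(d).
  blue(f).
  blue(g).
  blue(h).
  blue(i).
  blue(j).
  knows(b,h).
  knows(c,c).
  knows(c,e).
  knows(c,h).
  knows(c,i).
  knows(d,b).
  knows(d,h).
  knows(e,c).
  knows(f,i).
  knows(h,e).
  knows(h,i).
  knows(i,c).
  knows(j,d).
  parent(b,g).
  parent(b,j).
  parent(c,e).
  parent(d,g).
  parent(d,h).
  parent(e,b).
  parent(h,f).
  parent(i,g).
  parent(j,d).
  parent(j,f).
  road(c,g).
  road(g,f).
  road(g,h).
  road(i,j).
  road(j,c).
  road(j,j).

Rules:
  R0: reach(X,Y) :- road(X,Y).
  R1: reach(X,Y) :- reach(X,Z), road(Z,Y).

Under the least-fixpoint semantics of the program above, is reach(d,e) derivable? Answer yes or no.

no

round 1: derive reach(c,g) via R0 from road(c,g)
round 1: derive reach(g,f) via R0 from road(g,f)
round 1: derive reach(g,h) via R0 from road(g,h)
round 1: derive reach(i,j) via R0 from road(i,j)
round 1: derive reach(j,c) via R0 from road(j,c)
round 1: derive reach(j,j) via R0 from road(j,j)
round 2: derive reach(c,f) via R1 from reach(c,g), road(g,f)
round 2: derive reach(c,h) via R1 from reach(c,g), road(g,h)
round 2: derive reach(i,c) via R1 from reach(i,j), road(j,c)
round 2: derive reach(j,g) via R1 from reach(j,c), road(c,g)
round 3: derive reach(i,g) via R1 from reach(i,c), road(c,g)
round 3: derive reach(j,f) via R1 from reach(j,g), road(g,f)
round 3: derive reach(j,h) via R1 from reach(j,g), road(g,h)
round 4: derive reach(i,f) via R1 from reach(i,g), road(g,f)
round 4: derive reach(i,h) via R1 from reach(i,g), road(g,h)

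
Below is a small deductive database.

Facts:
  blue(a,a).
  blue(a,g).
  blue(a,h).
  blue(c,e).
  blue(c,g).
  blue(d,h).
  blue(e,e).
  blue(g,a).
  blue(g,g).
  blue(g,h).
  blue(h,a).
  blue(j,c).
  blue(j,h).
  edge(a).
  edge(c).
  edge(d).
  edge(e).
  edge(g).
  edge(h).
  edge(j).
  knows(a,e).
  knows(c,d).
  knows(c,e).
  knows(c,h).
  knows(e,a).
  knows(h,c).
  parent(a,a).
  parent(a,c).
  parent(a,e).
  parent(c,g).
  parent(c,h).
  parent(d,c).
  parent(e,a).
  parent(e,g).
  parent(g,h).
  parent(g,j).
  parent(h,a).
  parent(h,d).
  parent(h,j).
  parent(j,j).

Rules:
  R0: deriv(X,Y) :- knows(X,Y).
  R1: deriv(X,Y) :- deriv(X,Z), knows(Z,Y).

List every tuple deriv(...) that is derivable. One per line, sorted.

round 1: derive deriv(a,e) via R0 from knows(a,e)
round 1: derive deriv(c,d) via R0 from knows(c,d)
round 1: derive deriv(c,e) via R0 from knows(c,e)
round 1: derive deriv(c,h) via R0 from knows(c,h)
round 1: derive deriv(e,a) via R0 from knows(e,a)
round 1: derive deriv(h,c) via R0 from knows(h,c)
round 2: derive deriv(a,a) via R1 from deriv(a,e), knows(e,a)
round 2: derive deriv(c,a) via R1 from deriv(c,e), knows(e,a)
round 2: derive deriv(c,c) via R1 from deriv(c,h), knows(h,c)
round 2: derive deriv(e,e) via R1 from deriv(e,a), knows(a,e)
round 2: derive deriv(h,d) via R1 from deriv(h,c), knows(c,d)
round 2: derive deriv(h,e) via R1 from deriv(h,c), knows(c,e)
round 2: derive deriv(h,h) via R1 from deriv(h,c), knows(c,h)
round 3: derive deriv(h,a) via R1 from deriv(h,e), knows(e,a)

deriv(a,a)
deriv(a,e)
deriv(c,a)
deriv(c,c)
deriv(c,d)
deriv(c,e)
deriv(c,h)
deriv(e,a)
deriv(e,e)
deriv(h,a)
deriv(h,c)
deriv(h,d)
deriv(h,e)
deriv(h,h)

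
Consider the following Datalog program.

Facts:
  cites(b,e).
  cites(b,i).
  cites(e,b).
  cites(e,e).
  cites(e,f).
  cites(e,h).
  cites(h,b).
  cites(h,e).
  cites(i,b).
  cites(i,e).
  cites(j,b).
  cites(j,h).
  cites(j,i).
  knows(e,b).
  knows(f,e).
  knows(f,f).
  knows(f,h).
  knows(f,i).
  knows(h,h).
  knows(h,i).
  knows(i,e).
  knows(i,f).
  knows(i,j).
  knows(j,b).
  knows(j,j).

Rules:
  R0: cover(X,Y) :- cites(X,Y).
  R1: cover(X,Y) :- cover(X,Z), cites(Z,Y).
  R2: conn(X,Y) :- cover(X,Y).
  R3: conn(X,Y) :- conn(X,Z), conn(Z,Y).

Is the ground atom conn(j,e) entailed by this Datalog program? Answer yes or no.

yes

round 1: derive cover(b,e) via R0 from cites(b,e)
round 1: derive cover(b,i) via R0 from cites(b,i)
round 1: derive cover(e,b) via R0 from cites(e,b)
round 1: derive cover(e,e) via R0 from cites(e,e)
round 1: derive cover(e,f) via R0 from cites(e,f)
round 1: derive cover(e,h) via R0 from cites(e,h)
round 1: derive cover(h,b) via R0 from cites(h,b)
round 1: derive cover(h,e) via R0 from cites(h,e)
round 1: derive cover(i,b) via R0 from cites(i,b)
round 1: derive cover(i,e) via R0 from cites(i,e)
round 1: derive cover(j,b) via R0 from cites(j,b)
round 1: derive cover(j,h) via R0 from cites(j,h)
round 1: derive cover(j,i) via R0 from cites(j,i)
round 2: derive cover(b,b) via R1 from cover(b,e), cites(e,b)
round 2: derive cover(b,f) via R1 from cover(b,e), cites(e,f)
round 2: derive cover(b,h) via R1 from cover(b,e), cites(e,h)
round 2: derive cover(e,i) via R1 from cover(e,b), cites(b,i)
round 2: derive cover(h,f) via R1 from cover(h,e), cites(e,f)
round 2: derive cover(h,h) via R1 from cover(h,e), cites(e,h)
round 2: derive cover(h,i) via R1 from cover(h,b), cites(b,i)
round 2: derive cover(i,f) via R1 from cover(i,e), cites(e,f)
round 2: derive cover(i,h) via R1 from cover(i,e), cites(e,h)
round 2: derive cover(i,i) via R1 from cover(i,b), cites(b,i)
round 2: derive cover(j,e) via R1 from cover(j,b), cites(b,e)
round 2: derive conn(b,e) via R2 from cover(b,e)
round 2: derive conn(b,i) via R2 from cover(b,i)
round 2: derive conn(e,b) via R2 from cover(e,b)
round 2: derive conn(e,e) via R2 from cover(e,e)
round 2: derive conn(e,f) via R2 from cover(e,f)
round 2: derive conn(e,h) via R2 from cover(e,h)
round 2: derive conn(h,b) via R2 from cover(h,b)
round 2: derive conn(h,e) via R2 from cover(h,e)
round 2: derive conn(i,b) via R2 from cover(i,b)
round 2: derive conn(i,e) via R2 from cover(i,e)
round 2: derive conn(j,b) via R2 from cover(j,b)
round 2: derive conn(j,h) via R2 from cover(j,h)
round 2: derive conn(j,i) via R2 from cover(j,i)
round 3: derive cover(j,f) via R1 from cover(j,e), cites(e,f)
round 3: derive conn(b,b) via R2 from cover(b,b)
round 3: derive conn(b,f) via R2 from cover(b,f)
round 3: derive conn(b,h) via R2 from cover(b,h)
round 3: derive conn(e,i) via R2 from cover(e,i)
round 3: derive conn(h,f) via R2 from cover(h,f)
round 3: derive conn(h,h) via R2 from cover(h,h)
round 3: derive conn(h,i) via R2 from cover(h,i)
round 3: derive conn(i,f) via R2 from cover(i,f)
round 3: derive conn(i,h) via R2 from cover(i,h)
round 3: derive conn(i,i) via R2 from cover(i,i)
round 3: derive conn(j,e) via R2 from cover(j,e)
round 4: derive conn(j,f) via R2 from cover(j,f)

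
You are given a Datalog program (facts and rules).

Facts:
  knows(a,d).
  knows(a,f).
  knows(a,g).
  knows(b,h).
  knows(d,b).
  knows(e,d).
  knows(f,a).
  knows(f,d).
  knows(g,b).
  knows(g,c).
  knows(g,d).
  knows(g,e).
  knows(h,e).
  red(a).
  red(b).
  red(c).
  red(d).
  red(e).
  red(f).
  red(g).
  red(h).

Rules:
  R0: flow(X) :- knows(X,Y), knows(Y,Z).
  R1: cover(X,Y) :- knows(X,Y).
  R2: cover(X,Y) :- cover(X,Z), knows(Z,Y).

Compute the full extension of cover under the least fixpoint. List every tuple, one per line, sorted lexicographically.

round 1: derive cover(a,d) via R1 from knows(a,d)
round 1: derive cover(a,f) via R1 from knows(a,f)
round 1: derive cover(a,g) via R1 from knows(a,g)
round 1: derive cover(b,h) via R1 from knows(b,h)
round 1: derive cover(d,b) via R1 from knows(d,b)
round 1: derive cover(e,d) via R1 from knows(e,d)
round 1: derive cover(f,a) via R1 from knows(f,a)
round 1: derive cover(f,d) via R1 from knows(f,d)
round 1: derive cover(g,b) via R1 from knows(g,b)
round 1: derive cover(g,c) via R1 from knows(g,c)
round 1: derive cover(g,d) via R1 from knows(g,d)
round 1: derive cover(g,e) via R1 from knows(g,e)
round 1: derive cover(h,e) via R1 from knows(h,e)
round 2: derive cover(a,a) via R2 from cover(a,f), knows(f,a)
round 2: derive cover(a,b) via R2 from cover(a,d), knows(d,b)
round 2: derive cover(a,c) via R2 from cover(a,g), knows(g,c)
round 2: derive cover(a,e) via R2 from cover(a,g), knows(g,e)
round 2: derive cover(b,e) via R2 from cover(b,h), knows(h,e)
round 2: derive cover(d,h) via R2 from cover(d,b), knows(b,h)
round 2: derive cover(e,b) via R2 from cover(e,d), knows(d,b)
round 2: derive cover(f,b) via R2 from cover(f,d), knows(d,b)
round 2: derive cover(f,f) via R2 from cover(f,a), knows(a,f)
round 2: derive cover(f,g) via R2 from cover(f,a), knows(a,g)
round 2: derive cover(g,h) via R2 from cover(g,b), knows(b,h)
round 2: derive cover(h,d) via R2 from cover(h,e), knows(e,d)
round 3: derive cover(a,h) via R2 from cover(a,b), knows(b,h)
round 3: derive cover(b,d) via R2 from cover(b,e), knows(e,d)
round 3: derive cover(d,e) via R2 from cover(d,h), knows(h,e)
round 3: derive cover(e,h) via R2 from cover(e,b), knows(b,h)
round 3: derive cover(f,c) via R2 from cover(f,g), knows(g,c)
round 3: derive cover(f,e) via R2 from cover(f,g), knows(g,e)
round 3: derive cover(f,h) via R2 from cover(f,b), knows(b,h)
round 3: derive cover(h,b) via R2 from cover(h,d), knows(d,b)
round 4: derive cover(b,b) via R2 from cover(b,d), knows(d,b)
round 4: derive cover(d,d) via R2 from cover(d,e), knows(e,d)
round 4: derive cover(e,e) via R2 from cover(e,h), knows(h,e)
round 4: derive cover(h,h) via R2 from cover(h,b), knows(b,h)

cover(a,a)
cover(a,b)
cover(a,c)
cover(a,d)
cover(a,e)
cover(a,f)
cover(a,g)
cover(a,h)
cover(b,b)
cover(b,d)
cover(b,e)
cover(b,h)
cover(d,b)
cover(d,d)
cover(d,e)
cover(d,h)
cover(e,b)
cover(e,d)
cover(e,e)
cover(e,h)
cover(f,a)
cover(f,b)
cover(f,c)
cover(f,d)
cover(f,e)
cover(f,f)
cover(f,g)
cover(f,h)
cover(g,b)
cover(g,c)
cover(g,d)
cover(g,e)
cover(g,h)
cover(h,b)
cover(h,d)
cover(h,e)
cover(h,h)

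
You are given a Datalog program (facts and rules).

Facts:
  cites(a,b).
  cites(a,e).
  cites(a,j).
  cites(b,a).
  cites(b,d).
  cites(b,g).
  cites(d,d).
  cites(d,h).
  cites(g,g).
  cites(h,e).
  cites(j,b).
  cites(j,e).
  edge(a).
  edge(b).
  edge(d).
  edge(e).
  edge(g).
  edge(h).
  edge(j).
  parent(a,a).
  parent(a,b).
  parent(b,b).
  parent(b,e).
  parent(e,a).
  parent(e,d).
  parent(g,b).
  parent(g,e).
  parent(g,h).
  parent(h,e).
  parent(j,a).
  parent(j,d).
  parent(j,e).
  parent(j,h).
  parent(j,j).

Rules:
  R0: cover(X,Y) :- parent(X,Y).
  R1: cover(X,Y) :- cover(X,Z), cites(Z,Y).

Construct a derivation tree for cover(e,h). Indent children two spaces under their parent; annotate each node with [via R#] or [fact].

cover(e,h)  [via R1]
  cover(e,d)  [via R0]
    parent(e,d)  [fact]
  cites(d,h)  [fact]

round 1: derive cover(a,a) via R0 from parent(a,a)
round 1: derive cover(a,b) via R0 from parent(a,b)
round 1: derive cover(b,b) via R0 from parent(b,b)
round 1: derive cover(b,e) via R0 from parent(b,e)
round 1: derive cover(e,a) via R0 from parent(e,a)
round 1: derive cover(e,d) via R0 from parent(e,d)
round 1: derive cover(g,b) via R0 from parent(g,b)
round 1: derive cover(g,e) via R0 from parent(g,e)
round 1: derive cover(g,h) via R0 from parent(g,h)
round 1: derive cover(h,e) via R0 from parent(h,e)
round 1: derive cover(j,a) via R0 from parent(j,a)
round 1: derive cover(j,d) via R0 from parent(j,d)
round 1: derive cover(j,e) via R0 from parent(j,e)
round 1: derive cover(j,h) via R0 from parent(j,h)
round 1: derive cover(j,j) via R0 from parent(j,j)
round 2: derive cover(a,d) via R1 from cover(a,b), cites(b,d)
round 2: derive cover(a,e) via R1 from cover(a,a), cites(a,e)
round 2: derive cover(a,g) via R1 from cover(a,b), cites(b,g)
round 2: derive cover(a,j) via R1 from cover(a,a), cites(a,j)
round 2: derive cover(b,a) via R1 from cover(b,b), cites(b,a)
round 2: derive cover(b,d) via R1 from cover(b,b), cites(b,d)
round 2: derive cover(b,g) via R1 from cover(b,b), cites(b,g)
round 2: derive cover(e,b) via R1 from cover(e,a), cites(a,b)
round 2: derive cover(e,e) via R1 from cover(e,a), cites(a,e)
round 2: derive cover(e,h) via R1 from cover(e,d), cites(d,h)
round 2: derive cover(e,j) via R1 from cover(e,a), cites(a,j)
round 2: derive cover(g,a) via R1 from cover(g,b), cites(b,a)
round 2: derive cover(g,d) via R1 from cover(g,b), cites(b,d)
round 2: derive cover(g,g) via R1 from cover(g,b), cites(b,g)
round 2: derive cover(j,b) via R1 from cover(j,a), cites(a,b)
round 3: derive cover(a,h) via R1 from cover(a,d), cites(d,h)
round 3: derive cover(b,h) via R1 from cover(b,d), cites(d,h)
round 3: derive cover(b,j) via R1 from cover(b,a), cites(a,j)
round 3: derive cover(e,g) via R1 from cover(e,b), cites(b,g)
round 3: derive cover(g,j) via R1 from cover(g,a), cites(a,j)
round 3: derive cover(j,g) via R1 from cover(j,b), cites(b,g)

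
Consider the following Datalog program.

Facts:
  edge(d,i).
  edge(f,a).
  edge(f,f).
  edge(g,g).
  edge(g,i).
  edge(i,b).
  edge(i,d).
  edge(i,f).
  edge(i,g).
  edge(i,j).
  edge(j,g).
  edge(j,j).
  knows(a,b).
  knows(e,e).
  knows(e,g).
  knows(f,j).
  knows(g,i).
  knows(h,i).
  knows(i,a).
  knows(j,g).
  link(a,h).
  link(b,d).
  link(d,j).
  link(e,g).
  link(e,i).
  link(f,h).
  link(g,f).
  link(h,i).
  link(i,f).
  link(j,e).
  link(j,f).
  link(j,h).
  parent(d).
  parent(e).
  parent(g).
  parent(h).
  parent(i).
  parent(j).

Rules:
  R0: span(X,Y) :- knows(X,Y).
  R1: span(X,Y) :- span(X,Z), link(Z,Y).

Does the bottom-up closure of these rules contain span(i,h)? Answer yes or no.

yes

round 1: derive span(a,b) via R0 from knows(a,b)
round 1: derive span(e,e) via R0 from knows(e,e)
round 1: derive span(e,g) via R0 from knows(e,g)
round 1: derive span(f,j) via R0 from knows(f,j)
round 1: derive span(g,i) via R0 from knows(g,i)
round 1: derive span(h,i) via R0 from knows(h,i)
round 1: derive span(i,a) via R0 from knows(i,a)
round 1: derive span(j,g) via R0 from knows(j,g)
round 2: derive span(a,d) via R1 from span(a,b), link(b,d)
round 2: derive span(e,f) via R1 from span(e,g), link(g,f)
round 2: derive span(e,i) via R1 from span(e,e), link(e,i)
round 2: derive span(f,e) via R1 from span(f,j), link(j,e)
round 2: derive span(f,f) via R1 from span(f,j), link(j,f)
round 2: derive span(f,h) via R1 from span(f,j), link(j,h)
round 2: derive span(g,f) via R1 from span(g,i), link(i,f)
round 2: derive span(h,f) via R1 from span(h,i), link(i,f)
round 2: derive span(i,h) via R1 from span(i,a), link(a,h)
round 2: derive span(j,f) via R1 from span(j,g), link(g,f)
round 3: derive span(a,j) via R1 from span(a,d), link(d,j)
round 3: derive span(e,h) via R1 from span(e,f), link(f,h)
round 3: derive span(f,g) via R1 from span(f,e), link(e,g)
round 3: derive span(f,i) via R1 from span(f,e), link(e,i)
round 3: derive span(g,h) via R1 from span(g,f), link(f,h)
round 3: derive span(h,h) via R1 from span(h,f), link(f,h)
round 3: derive span(i,i) via R1 from span(i,h), link(h,i)
round 3: derive span(j,h) via R1 from span(j,f), link(f,h)
round 4: derive span(a,e) via R1 from span(a,j), link(j,e)
round 4: derive span(a,f) via R1 from span(a,j), link(j,f)
round 4: derive span(a,h) via R1 from span(a,j), link(j,h)
round 4: derive span(i,f) via R1 from span(i,i), link(i,f)
round 4: derive span(j,i) via R1 from span(j,h), link(h,i)
round 5: derive span(a,g) via R1 from span(a,e), link(e,g)
round 5: derive span(a,i) via R1 from span(a,e), link(e,i)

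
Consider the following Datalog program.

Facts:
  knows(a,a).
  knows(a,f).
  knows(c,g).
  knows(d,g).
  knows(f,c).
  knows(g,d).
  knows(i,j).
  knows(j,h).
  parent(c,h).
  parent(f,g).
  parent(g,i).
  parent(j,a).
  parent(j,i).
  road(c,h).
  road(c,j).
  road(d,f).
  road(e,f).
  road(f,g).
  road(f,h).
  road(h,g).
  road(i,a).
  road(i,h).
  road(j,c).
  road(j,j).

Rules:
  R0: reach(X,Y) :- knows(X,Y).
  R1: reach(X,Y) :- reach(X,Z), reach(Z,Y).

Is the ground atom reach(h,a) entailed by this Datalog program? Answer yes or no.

no

round 1: derive reach(a,a) via R0 from knows(a,a)
round 1: derive reach(a,f) via R0 from knows(a,f)
round 1: derive reach(c,g) via R0 from knows(c,g)
round 1: derive reach(d,g) via R0 from knows(d,g)
round 1: derive reach(f,c) via R0 from knows(f,c)
round 1: derive reach(g,d) via R0 from knows(g,d)
round 1: derive reach(i,j) via R0 from knows(i,j)
round 1: derive reach(j,h) via R0 from knows(j,h)
round 2: derive reach(a,c) via R1 from reach(a,f), reach(f,c)
round 2: derive reach(c,d) via R1 from reach(c,g), reach(g,d)
round 2: derive reach(d,d) via R1 from reach(d,g), reach(g,d)
round 2: derive reach(f,g) via R1 from reach(f,c), reach(c,g)
round 2: derive reach(g,g) via R1 from reach(g,d), reach(d,g)
round 2: derive reach(i,h) via R1 from reach(i,j), reach(j,h)
round 3: derive reach(a,d) via R1 from reach(a,c), reach(c,d)
round 3: derive reach(a,g) via R1 from reach(a,c), reach(c,g)
round 3: derive reach(f,d) via R1 from reach(f,c), reach(c,d)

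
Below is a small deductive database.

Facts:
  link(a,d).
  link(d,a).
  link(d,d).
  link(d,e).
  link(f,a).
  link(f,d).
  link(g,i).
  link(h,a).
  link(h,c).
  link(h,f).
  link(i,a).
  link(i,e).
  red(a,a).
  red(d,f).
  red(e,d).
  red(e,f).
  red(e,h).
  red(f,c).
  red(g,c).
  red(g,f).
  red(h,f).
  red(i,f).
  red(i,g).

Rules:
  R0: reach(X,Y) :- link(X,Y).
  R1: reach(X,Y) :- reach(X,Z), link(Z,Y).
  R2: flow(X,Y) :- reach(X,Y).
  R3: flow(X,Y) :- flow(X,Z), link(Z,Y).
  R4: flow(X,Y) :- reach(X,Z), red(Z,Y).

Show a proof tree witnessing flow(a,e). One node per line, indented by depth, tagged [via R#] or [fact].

round 1: derive reach(a,d) via R0 from link(a,d)
round 1: derive reach(d,a) via R0 from link(d,a)
round 1: derive reach(d,d) via R0 from link(d,d)
round 1: derive reach(d,e) via R0 from link(d,e)
round 1: derive reach(f,a) via R0 from link(f,a)
round 1: derive reach(f,d) via R0 from link(f,d)
round 1: derive reach(g,i) via R0 from link(g,i)
round 1: derive reach(h,a) via R0 from link(h,a)
round 1: derive reach(h,c) via R0 from link(h,c)
round 1: derive reach(h,f) via R0 from link(h,f)
round 1: derive reach(i,a) via R0 from link(i,a)
round 1: derive reach(i,e) via R0 from link(i,e)
round 2: derive reach(a,a) via R1 from reach(a,d), link(d,a)
round 2: derive reach(a,e) via R1 from reach(a,d), link(d,e)
round 2: derive reach(f,e) via R1 from reach(f,d), link(d,e)
round 2: derive reach(g,a) via R1 from reach(g,i), link(i,a)
round 2: derive reach(g,e) via R1 from reach(g,i), link(i,e)
round 2: derive reach(h,d) via R1 from reach(h,a), link(a,d)
round 2: derive reach(i,d) via R1 from reach(i,a), link(a,d)
round 2: derive flow(a,d) via R2 from reach(a,d)
round 2: derive flow(d,a) via R2 from reach(d,a)
round 2: derive flow(d,d) via R2 from reach(d,d)
round 2: derive flow(d,e) via R2 from reach(d,e)
round 2: derive flow(f,a) via R2 from reach(f,a)
round 2: derive flow(f,d) via R2 from reach(f,d)
round 2: derive flow(g,i) via R2 from reach(g,i)
round 2: derive flow(h,a) via R2 from reach(h,a)
round 2: derive flow(h,c) via R2 from reach(h,c)
round 2: derive flow(h,f) via R2 from reach(h,f)
round 2: derive flow(i,a) via R2 from reach(i,a)
round 2: derive flow(i,e) via R2 from reach(i,e)
round 2: derive flow(a,f) via R4 from reach(a,d), red(d,f)
round 2: derive flow(d,f) via R4 from reach(d,d), red(d,f)
round 2: derive flow(d,h) via R4 from reach(d,e), red(e,h)
round 2: derive flow(f,f) via R4 from reach(f,d), red(d,f)
round 2: derive flow(g,f) via R4 from reach(g,i), red(i,f)
round 2: derive flow(g,g) via R4 from reach(g,i), red(i,g)
round 2: derive flow(i,d) via R4 from reach(i,e), red(e,d)
round 2: derive flow(i,f) via R4 from reach(i,e), red(e,f)
round 2: derive flow(i,h) via R4 from reach(i,e), red(e,h)
round 3: derive reach(g,d) via R1 from reach(g,a), link(a,d)
round 3: derive reach(h,e) via R1 from reach(h,d), link(d,e)
round 3: derive flow(a,a) via R2 from reach(a,a)
round 3: derive flow(a,e) via R2 from reach(a,e)
round 3: derive flow(f,e) via R2 from reach(f,e)
round 3: derive flow(g,a) via R2 from reach(g,a)
round 3: derive flow(g,e) via R2 from reach(g,e)
round 3: derive flow(h,d) via R2 from reach(h,d)
round 3: derive flow(d,c) via R3 from flow(d,h), link(h,c)
round 3: derive flow(g,d) via R3 from flow(g,f), link(f,d)
round 3: derive flow(i,c) via R3 from flow(i,h), link(h,c)
round 3: derive flow(a,h) via R4 from reach(a,e), red(e,h)
round 3: derive flow(f,h) via R4 from reach(f,e), red(e,h)
round 3: derive flow(g,h) via R4 from reach(g,e), red(e,h)
round 4: derive flow(h,e) via R2 from reach(h,e)
round 4: derive flow(a,c) via R3 from flow(a,h), link(h,c)
round 4: derive flow(f,c) via R3 from flow(f,h), link(h,c)
round 4: derive flow(g,c) via R3 from flow(g,h), link(h,c)
round 4: derive flow(h,h) via R4 from reach(h,e), red(e,h)

flow(a,e)  [via R2]
  reach(a,e)  [via R1]
    reach(a,d)  [via R0]
      link(a,d)  [fact]
    link(d,e)  [fact]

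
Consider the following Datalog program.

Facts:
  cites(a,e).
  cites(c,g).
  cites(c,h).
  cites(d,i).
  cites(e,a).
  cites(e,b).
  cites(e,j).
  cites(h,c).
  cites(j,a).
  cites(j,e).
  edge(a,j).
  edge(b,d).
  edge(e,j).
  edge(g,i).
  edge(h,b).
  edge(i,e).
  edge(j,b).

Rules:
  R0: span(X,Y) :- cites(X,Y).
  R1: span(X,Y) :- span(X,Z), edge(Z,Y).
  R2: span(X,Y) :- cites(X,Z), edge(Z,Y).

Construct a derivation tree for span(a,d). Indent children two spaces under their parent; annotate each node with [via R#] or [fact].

round 1: derive span(a,e) via R0 from cites(a,e)
round 1: derive span(c,g) via R0 from cites(c,g)
round 1: derive span(c,h) via R0 from cites(c,h)
round 1: derive span(d,i) via R0 from cites(d,i)
round 1: derive span(e,a) via R0 from cites(e,a)
round 1: derive span(e,b) via R0 from cites(e,b)
round 1: derive span(e,j) via R0 from cites(e,j)
round 1: derive span(h,c) via R0 from cites(h,c)
round 1: derive span(j,a) via R0 from cites(j,a)
round 1: derive span(j,e) via R0 from cites(j,e)
round 1: derive span(a,j) via R2 from cites(a,e), edge(e,j)
round 1: derive span(c,b) via R2 from cites(c,h), edge(h,b)
round 1: derive span(c,i) via R2 from cites(c,g), edge(g,i)
round 1: derive span(d,e) via R2 from cites(d,i), edge(i,e)
round 1: derive span(e,d) via R2 from cites(e,b), edge(b,d)
round 1: derive span(j,j) via R2 from cites(j,a), edge(a,j)
round 2: derive span(a,b) via R1 from span(a,j), edge(j,b)
round 2: derive span(c,d) via R1 from span(c,b), edge(b,d)
round 2: derive span(c,e) via R1 from span(c,i), edge(i,e)
round 2: derive span(d,j) via R1 from span(d,e), edge(e,j)
round 2: derive span(j,b) via R1 from span(j,j), edge(j,b)
round 3: derive span(a,d) via R1 from span(a,b), edge(b,d)
round 3: derive span(c,j) via R1 from span(c,e), edge(e,j)
round 3: derive span(d,b) via R1 from span(d,j), edge(j,b)
round 3: derive span(j,d) via R1 from span(j,b), edge(b,d)
round 4: derive span(d,d) via R1 from span(d,b), edge(b,d)

span(a,d)  [via R1]
  span(a,b)  [via R1]
    span(a,j)  [via R2]
      cites(a,e)  [fact]
      edge(e,j)  [fact]
    edge(j,b)  [fact]
  edge(b,d)  [fact]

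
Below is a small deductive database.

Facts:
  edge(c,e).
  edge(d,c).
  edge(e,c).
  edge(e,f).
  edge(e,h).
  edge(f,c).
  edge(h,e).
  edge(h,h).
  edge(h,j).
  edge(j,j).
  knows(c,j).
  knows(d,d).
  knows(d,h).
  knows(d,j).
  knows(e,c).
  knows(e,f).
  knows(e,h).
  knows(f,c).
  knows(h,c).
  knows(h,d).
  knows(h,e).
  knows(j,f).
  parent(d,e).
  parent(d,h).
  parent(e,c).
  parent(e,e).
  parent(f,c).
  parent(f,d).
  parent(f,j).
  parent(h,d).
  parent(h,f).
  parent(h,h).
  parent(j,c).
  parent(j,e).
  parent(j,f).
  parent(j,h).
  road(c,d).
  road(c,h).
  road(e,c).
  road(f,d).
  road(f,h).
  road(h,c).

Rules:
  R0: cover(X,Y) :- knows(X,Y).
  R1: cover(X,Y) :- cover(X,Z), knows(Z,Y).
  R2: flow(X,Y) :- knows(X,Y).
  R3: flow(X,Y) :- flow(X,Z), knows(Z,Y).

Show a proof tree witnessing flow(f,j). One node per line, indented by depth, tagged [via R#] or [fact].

round 1: derive flow(c,j) via R2 from knows(c,j)
round 1: derive flow(d,d) via R2 from knows(d,d)
round 1: derive flow(d,h) via R2 from knows(d,h)
round 1: derive flow(d,j) via R2 from knows(d,j)
round 1: derive flow(e,c) via R2 from knows(e,c)
round 1: derive flow(e,f) via R2 from knows(e,f)
round 1: derive flow(e,h) via R2 from knows(e,h)
round 1: derive flow(f,c) via R2 from knows(f,c)
round 1: derive flow(h,c) via R2 from knows(h,c)
round 1: derive flow(h,d) via R2 from knows(h,d)
round 1: derive flow(h,e) via R2 from knows(h,e)
round 1: derive flow(j,f) via R2 from knows(j,f)
round 2: derive flow(c,f) via R3 from flow(c,j), knows(j,f)
round 2: derive flow(d,c) via R3 from flow(d,h), knows(h,c)
round 2: derive flow(d,e) via R3 from flow(d,h), knows(h,e)
round 2: derive flow(d,f) via R3 from flow(d,j), knows(j,f)
round 2: derive flow(e,d) via R3 from flow(e,h), knows(h,d)
round 2: derive flow(e,e) via R3 from flow(e,h), knows(h,e)
round 2: derive flow(e,j) via R3 from flow(e,c), knows(c,j)
round 2: derive flow(f,j) via R3 from flow(f,c), knows(c,j)
round 2: derive flow(h,f) via R3 from flow(h,e), knows(e,f)
round 2: derive flow(h,h) via R3 from flow(h,d), knows(d,h)
round 2: derive flow(h,j) via R3 from flow(h,c), knows(c,j)
round 2: derive flow(j,c) via R3 from flow(j,f), knows(f,c)
round 3: derive flow(c,c) via R3 from flow(c,f), knows(f,c)
round 3: derive flow(f,f) via R3 from flow(f,j), knows(j,f)
round 3: derive flow(j,j) via R3 from flow(j,c), knows(c,j)

flow(f,j)  [via R3]
  flow(f,c)  [via R2]
    knows(f,c)  [fact]
  knows(c,j)  [fact]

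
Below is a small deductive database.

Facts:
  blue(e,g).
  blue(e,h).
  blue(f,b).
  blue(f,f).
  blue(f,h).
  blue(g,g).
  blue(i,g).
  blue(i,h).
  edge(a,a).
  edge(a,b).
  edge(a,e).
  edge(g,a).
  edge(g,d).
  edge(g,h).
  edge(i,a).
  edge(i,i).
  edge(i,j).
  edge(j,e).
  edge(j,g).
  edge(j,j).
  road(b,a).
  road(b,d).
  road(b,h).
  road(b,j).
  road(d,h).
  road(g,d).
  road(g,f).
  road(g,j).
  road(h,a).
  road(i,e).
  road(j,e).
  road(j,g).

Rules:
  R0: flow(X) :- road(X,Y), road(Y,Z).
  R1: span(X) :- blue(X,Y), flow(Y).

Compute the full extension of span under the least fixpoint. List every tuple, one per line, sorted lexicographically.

round 1: derive flow(b) via R0 from road(b,d), road(d,h)
round 1: derive flow(d) via R0 from road(d,h), road(h,a)
round 1: derive flow(g) via R0 from road(g,d), road(d,h)
round 1: derive flow(j) via R0 from road(j,g), road(g,d)
round 2: derive span(e) via R1 from blue(e,g), flow(g)
round 2: derive span(f) via R1 from blue(f,b), flow(b)
round 2: derive span(g) via R1 from blue(g,g), flow(g)
round 2: derive span(i) via R1 from blue(i,g), flow(g)

span(e)
span(f)
span(g)
span(i)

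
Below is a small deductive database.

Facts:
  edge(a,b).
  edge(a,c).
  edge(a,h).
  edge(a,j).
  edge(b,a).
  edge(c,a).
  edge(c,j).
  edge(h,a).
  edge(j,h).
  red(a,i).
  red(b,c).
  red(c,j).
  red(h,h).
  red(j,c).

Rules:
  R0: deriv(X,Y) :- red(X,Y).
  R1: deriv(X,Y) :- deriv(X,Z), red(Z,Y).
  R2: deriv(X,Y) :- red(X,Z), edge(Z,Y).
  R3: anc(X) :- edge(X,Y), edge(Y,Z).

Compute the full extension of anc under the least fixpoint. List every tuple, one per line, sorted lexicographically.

anc(a)
anc(b)
anc(c)
anc(h)
anc(j)

round 1: derive anc(a) via R3 from edge(a,b), edge(b,a)
round 1: derive anc(b) via R3 from edge(b,a), edge(a,b)
round 1: derive anc(c) via R3 from edge(c,a), edge(a,b)
round 1: derive anc(h) via R3 from edge(h,a), edge(a,b)
round 1: derive anc(j) via R3 from edge(j,h), edge(h,a)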